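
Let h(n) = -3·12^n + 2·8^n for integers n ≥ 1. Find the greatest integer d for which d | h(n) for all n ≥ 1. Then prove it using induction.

Computing the first values: h(1) = -20 and h(2) = -304; gcd(-20, -304) = 4, so d ≤ 4.
We prove 4 | -3·12^n + 2·8^n for all n ≥ 1 by induction on n.
Base case (n = 1): h(1) = -20 = 4·(-5), so 4 | h(1).
For the inductive step, assume it holds for an arbitrary p ≥ 1, i.e. 4 | h(p). Then
h(p+1) − 12·h(p) = (-3·12^(p+1) + 2·8^(p+1)) − 12·(-3·12^p + 2·8^p) = (2)·8^p·(8 − 12) = (-8)·8^p. Since 4 | h(p) by the inductive hypothesis, 4 | 12·h(p); and 4 | -8 since -8 = 4·-2. Therefore 4 | h(p+1).
This completes the induction.
Therefore the largest such d is 4.

d = 4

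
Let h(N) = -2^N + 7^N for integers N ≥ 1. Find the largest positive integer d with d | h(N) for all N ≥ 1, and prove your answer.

d = 5

Computing the first values: h(1) = 5 and h(2) = 45; gcd(5, 45) = 5, so d ≤ 5.
We prove 5 | -2^N + 7^N for all N ≥ 1 by induction on N.
Base step (N = 1): h(1) = 5 = 5·(1), so 5 | h(1).
Inductive step: suppose the statement holds for some i ≥ 1, i.e. 5 | h(i). Then
7^{i+1} − 2^{i+1} = 7·7^i − 2·2^i = 7·(7^i − 2^i) + (5)·2^i. The first term is divisible by 5 by the inductive hypothesis, and the second term (5)·2^i is divisible by 5 since 5 | 5. Hence 5 | h(i+1).
This completes the induction.
Therefore the largest such d is 5.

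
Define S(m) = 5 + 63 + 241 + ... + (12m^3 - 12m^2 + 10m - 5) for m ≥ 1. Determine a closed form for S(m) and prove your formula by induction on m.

S(m) = m(3m^3 + 2m^2 + 2m - 2)

We claim S(m) = m(3m^3 + 2m^2 + 2m - 2) for all m ≥ 1.
Base case (m = 1): S(1) = 5, and the closed form gives 5. They agree.
Inductive step: suppose the statement holds for some i ≥ 1, so S(i) = i(3i^3 + 2i^2 + 2i - 2).
Then S(i+1) = S(i) + (12i^3 + 24i^2 + 22i + 5) = (i(3i^3 + 2i^2 + 2i - 2)) + (12i^3 + 24i^2 + 22i + 5).
Simplifying, S(i+1) = (i + 1)(3i^3 + 11i^2 + 15i + 5) = (i+1)(3(i+1)^3 + 2(i+1)^2 + 2(i+1) - 2),
which is the closed form with m = i+1.
This completes the induction.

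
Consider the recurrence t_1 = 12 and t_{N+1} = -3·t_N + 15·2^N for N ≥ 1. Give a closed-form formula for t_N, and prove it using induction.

t_N = -2(-3)^N + 3·2^N

Computing the first terms: t_1 = 12, t_2 = -6, t_3 = 78. This suggests t_N = -2(-3)^N + 3·2^N.
When N = 1: the formula gives 12 = 12 = t_1.
For the inductive step, assume it holds for an arbitrary r ≥ 1, so t_r = -2(-3)^r + 3·2^r.
Then t_{r+1} = -3·t_r + 15·2^r = -3·(-2(-3)^r + 3·2^r) + 15·2^r = -2(-3)^(r + 1) + 3·2^(r + 1),
which is the claimed formula at N = r+1.
By induction, the statement is established for all N ≥ 1.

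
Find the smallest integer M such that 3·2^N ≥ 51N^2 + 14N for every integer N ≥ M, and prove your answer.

M = 12

At N = 11: 6144 < 6325, so the inequality fails and M ≥ 12. We prove 3·2^N ≥ 51N^2 + 14N for all N ≥ 12.
For the base case N = 12: 3·2^N = 12288 and 51N^2 + 14N = 7512, so 12288 ≥ 7512.
Inductive step: suppose the statement holds for some r ≥ 12, so 3·2^r ≥ 51r^2 + 14r.
Then 3·2^(r + 1) = 2·(3·2^r) ≥ 2·(51r^2 + 14r).
Also, for r ≥ 12 we have 2·(51r^2 + 14r) ≥ 51(r+1)^2 + 14(r+1), since 2·(51r^2 + 14r) − (51(r+1)^2 + 14(r+1)) = 51r^2 - 88r - 65, which is nonnegative for all r ≥ 12.
Combining, 3·2^(r + 1) ≥ 51(r+1)^2 + 14(r+1).
By induction, the statement is established for all N ≥ 12.
Hence the smallest such M is 12.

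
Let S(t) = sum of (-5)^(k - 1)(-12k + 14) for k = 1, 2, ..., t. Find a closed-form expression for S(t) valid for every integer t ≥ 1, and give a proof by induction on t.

We claim S(t) = 2(-5)^t(t - 1) + 2 for all t ≥ 1.
Base step (t = 1): S(1) = 2, and the closed form gives 2. They agree.
For the inductive step, assume it holds for an arbitrary k ≥ 1, so S(k) = 2(-5)^k(k - 1) + 2.
Then S(k+1) = S(k) + ((-5)^k(-12k + 2)) = (2(-5)^k(k - 1) + 2) + ((-5)^k(-12k + 2)).
Simplifying, S(k+1) = -10(-5)^k·k + 2 = 2(-5)^(k+1)((k+1) - 1) + 2,
which is the closed form with t = k+1.
By the principle of mathematical induction, the result holds for all t ≥ 1.

S(t) = 2(-5)^t(t - 1) + 2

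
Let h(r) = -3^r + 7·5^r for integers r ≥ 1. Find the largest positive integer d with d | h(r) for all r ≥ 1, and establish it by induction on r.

Computing the first values: h(1) = 32 and h(2) = 166; gcd(32, 166) = 2, so d ≤ 2.
We prove 2 | -3^r + 7·5^r for all r ≥ 1 by induction on r.
Base case (r = 1): h(1) = 32 = 2·(16), so 2 | h(1).
Suppose the result is true for r = m, i.e. 2 | h(m). Then
h(m+1) − 5·h(m) = (-3^(m+1) + 7·5^(m+1)) − 5·(-3^m + 7·5^m) = (-1)·3^m·(3 − 5) = (2)·3^m. Since 2 | h(m) by the inductive hypothesis, 2 | 5·h(m); and 2 | 2 since 2 = 2·1. Therefore 2 | h(m+1).
By induction, the statement is established for all r ≥ 1.
Therefore the largest such d is 2.

d = 2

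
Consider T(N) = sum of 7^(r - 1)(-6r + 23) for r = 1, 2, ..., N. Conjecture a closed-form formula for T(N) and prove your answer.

T(N) = 7^N(-N + 4) - 4

We claim T(N) = 7^N(-N + 4) - 4 for all N ≥ 1.
For the base case N = 1: T(1) = 17, and the closed form gives 17. They agree.
Inductive step: assume the claim holds for N = r, so T(r) = 7^r(-r + 4) - 4.
Then T(r+1) = T(r) + (7^r(-6r + 17)) = (7^r(-r + 4) - 4) + (7^r(-6r + 17)).
Simplifying, T(r+1) = -7·7^r·r + 21·7^r - 4 = 7^(r+1)(-(r+1) + 4) - 4,
which is the closed form with N = r+1.
Hence, by induction on N, the claim holds for every N ≥ 1.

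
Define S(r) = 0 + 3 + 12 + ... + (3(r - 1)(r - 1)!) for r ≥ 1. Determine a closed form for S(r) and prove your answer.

We claim S(r) = 3r! - 3 for all r ≥ 1.
Base step (r = 1): S(1) = 0, and the closed form gives 0. They agree.
Inductive step: suppose the statement holds for some j ≥ 1, so S(j) = 3j! - 3.
Then S(j+1) = S(j) + (3j·j!) = (3j! - 3) + (3j·j!).
Simplifying, S(j+1) = 3(j+1)! - 3,
which is the closed form with r = j+1.
By the principle of mathematical induction, the result holds for all r ≥ 1.

S(r) = 3r! - 3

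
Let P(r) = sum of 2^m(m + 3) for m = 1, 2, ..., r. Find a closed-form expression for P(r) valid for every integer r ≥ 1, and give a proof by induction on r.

We claim P(r) = 2·2^r(r + 2) - 4 for all r ≥ 1.
Base step (r = 1): P(1) = 8, and the closed form gives 8. They agree.
Inductive step: assume the claim holds for r = m, so P(m) = 2·2^m(m + 2) - 4.
Then P(m+1) = P(m) + (2^(m + 1)(m + 4)) = (2·2^m(m + 2) - 4) + (2^(m + 1)(m + 4)).
Simplifying, P(m+1) = 4·2^m·m + 12·2^m - 4 = 2·2^(m+1)((m+1) + 2) - 4,
which is the closed form with r = m+1.
By induction, the statement is established for all r ≥ 1.

P(r) = 2·2^r(r + 2) - 4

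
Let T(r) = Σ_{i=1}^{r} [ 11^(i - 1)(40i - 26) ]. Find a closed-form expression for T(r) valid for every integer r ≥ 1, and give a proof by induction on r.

T(r) = 11^r(4r - 3) + 3

We claim T(r) = 11^r(4r - 3) + 3 for all r ≥ 1.
Base case (r = 1): T(1) = 14, and the closed form gives 14. They agree.
For the inductive step, assume it holds for an arbitrary i ≥ 1, so T(i) = 11^i(4i - 3) + 3.
Then T(i+1) = T(i) + (11^i(40i + 14)) = (11^i(4i - 3) + 3) + (11^i(40i + 14)).
Simplifying, T(i+1) = 44·11^i·i + 11·11^i + 3 = 11^(i+1)(4(i+1) - 3) + 3,
which is the closed form with r = i+1.
This completes the induction.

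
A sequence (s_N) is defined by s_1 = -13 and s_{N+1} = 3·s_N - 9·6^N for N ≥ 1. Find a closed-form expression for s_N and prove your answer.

s_N = 5·3^(N - 1) - 3·6^N

Computing the first terms: s_1 = -13, s_2 = -93, s_3 = -603. This suggests s_N = 5·3^(N - 1) - 3·6^N.
Base step (N = 1): the formula gives -13 = -13 = s_1.
Suppose the result is true for N = i, so s_i = 5·3^(i - 1) - 3·6^i.
Then s_{i+1} = 3·s_i - 9·6^i = 3·(5·3^(i - 1) - 3·6^i) - 9·6^i = 5·3^i - 3·6^(i + 1) = 5·3^((i+1) - 1) - 3·6^(i+1),
which is the claimed formula at N = i+1.
This completes the induction.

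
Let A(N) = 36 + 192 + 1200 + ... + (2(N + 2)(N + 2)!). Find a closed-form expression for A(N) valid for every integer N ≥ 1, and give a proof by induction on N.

A(N) = 2(N + 3)! - 12

We claim A(N) = 2(N + 3)! - 12 for all N ≥ 1.
When N = 1: A(1) = 36, and the closed form gives 36. They agree.
Inductive step: assume the claim holds for N = p, so A(p) = 2(p + 3)! - 12.
Then A(p+1) = A(p) + (2(p + 3)(p + 3)!) = (2(p + 3)! - 12) + (2(p + 3)(p + 3)!).
Simplifying, A(p+1) = 2((p+1) + 3)! - 12,
which is the closed form with N = p+1.
By the principle of mathematical induction, the result holds for all N ≥ 1.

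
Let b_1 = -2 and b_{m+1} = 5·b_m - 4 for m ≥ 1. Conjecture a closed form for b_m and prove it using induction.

Computing the first terms: b_1 = -2, b_2 = -14, b_3 = -74. This suggests b_m = -3·5^(m - 1) + 1.
Base case (m = 1): the formula gives -2 = -2 = b_1.
Inductive step: suppose the statement holds for some p ≥ 1, so b_p = -3·5^(p - 1) + 1.
Then b_{p+1} = 5·b_p - 4 = 5·(-3·5^(p - 1) + 1) - 4 = -3·5^p + 1 = -3·5^((p+1) - 1) + 1,
which is the claimed formula at m = p+1.
By the principle of mathematical induction, the result holds for all m ≥ 1.

b_m = -3·5^(m - 1) + 1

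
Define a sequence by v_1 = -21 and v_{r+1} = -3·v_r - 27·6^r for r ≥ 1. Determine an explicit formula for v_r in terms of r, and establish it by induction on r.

v_r = (-3)^r - 3·6^r

Computing the first terms: v_1 = -21, v_2 = -99, v_3 = -675. This suggests v_r = (-3)^r - 3·6^r.
Base case (r = 1): the formula gives -21 = -21 = v_1.
For the inductive step, assume it holds for an arbitrary i ≥ 1, so v_i = (-3)^i - 3·6^i.
Then v_{i+1} = -3·v_i - 27·6^i = -3·((-3)^i - 3·6^i) - 27·6^i = (-3)^(i + 1) - 3·6^(i + 1),
which is the claimed formula at r = i+1.
This completes the induction.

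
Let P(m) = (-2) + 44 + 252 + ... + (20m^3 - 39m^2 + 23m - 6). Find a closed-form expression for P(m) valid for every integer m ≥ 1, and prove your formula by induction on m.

P(m) = m(5m^3 - 3m^2 - 3m - 1)

We claim P(m) = m(5m^3 - 3m^2 - 3m - 1) for all m ≥ 1.
Base step (m = 1): P(1) = -2, and the closed form gives -2. They agree.
For the inductive step, assume it holds for an arbitrary i ≥ 1, so P(i) = i(5i^3 - 3i^2 - 3i - 1).
Then P(i+1) = P(i) + (20i^3 + 21i^2 + 5i - 2) = (i(5i^3 - 3i^2 - 3i - 1)) + (20i^3 + 21i^2 + 5i - 2).
Simplifying, P(i+1) = (i + 1)(5i^3 + 12i^2 + 6i - 2) = (i+1)(5(i+1)^3 - 3(i+1)^2 - 3(i+1) - 1),
which is the closed form with m = i+1.
By the principle of mathematical induction, the result holds for all m ≥ 1.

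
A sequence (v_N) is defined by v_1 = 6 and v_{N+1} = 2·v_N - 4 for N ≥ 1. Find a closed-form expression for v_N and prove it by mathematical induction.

Computing the first terms: v_1 = 6, v_2 = 8, v_3 = 12. This suggests v_N = 2^N + 4.
Base step (N = 1): the formula gives 6 = 6 = v_1.
Suppose the result is true for N = r, so v_r = 2^r + 4.
Then v_{r+1} = 2·v_r - 4 = 2·(2^r + 4) - 4 = 2^(r + 1) + 4,
which is the claimed formula at N = r+1.
This completes the induction.

v_N = 2^N + 4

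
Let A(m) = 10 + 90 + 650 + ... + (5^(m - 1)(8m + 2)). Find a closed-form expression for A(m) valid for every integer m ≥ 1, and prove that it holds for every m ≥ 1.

A(m) = 2·5^m·m

We claim A(m) = 2·5^m·m for all m ≥ 1.
Base case (m = 1): A(1) = 10, and the closed form gives 10. They agree.
Suppose the result is true for m = j, so A(j) = 2·5^j·j.
Then A(j+1) = A(j) + (5^j(8j + 10)) = (2·5^j·j) + (5^j(8j + 10)).
Simplifying, A(j+1) = 10·5^j(j + 1) = 2·5^(j+1)·(j+1),
which is the closed form with m = j+1.
By induction, the statement is established for all m ≥ 1.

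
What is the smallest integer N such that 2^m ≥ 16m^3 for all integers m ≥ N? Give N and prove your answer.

N = 16

At m = 15: 32768 < 54000, so the inequality fails and N ≥ 16. We prove 2^m ≥ 16m^3 for all m ≥ 16.
For the base case m = 16: 2^m = 65536 and 16m^3 = 65536, so 65536 ≥ 65536.
Suppose the result is true for m = i, so 2^i ≥ 16i^3.
Then 2^(i + 1) = 2·(2^i) ≥ 2·(16i^3).
Also, for i ≥ 16 we have 2·(16i^3) ≥ 16(i+1)^3, since 2 ≥ (1 + 1/i)^3 for all i ≥ 16.
Combining, 2^(i + 1) ≥ 16(i+1)^3.
By the principle of mathematical induction, the result holds for all m ≥ 16.
Hence the smallest such N is 16.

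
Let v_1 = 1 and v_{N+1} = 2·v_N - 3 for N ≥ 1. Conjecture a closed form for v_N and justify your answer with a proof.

Computing the first terms: v_1 = 1, v_2 = -1, v_3 = -5. This suggests v_N = -2^N + 3.
When N = 1: the formula gives 1 = 1 = v_1.
Inductive step: suppose the statement holds for some k ≥ 1, so v_k = -2^k + 3.
Then v_{k+1} = 2·v_k - 3 = 2·(-2^k + 3) - 3 = -2^(k + 1) + 3,
which is the claimed formula at N = k+1.
This completes the induction.

v_N = -2^N + 3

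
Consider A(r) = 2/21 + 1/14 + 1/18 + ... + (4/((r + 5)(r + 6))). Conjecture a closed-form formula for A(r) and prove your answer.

We claim A(r) = 2r/(3(r + 6)) for all r ≥ 1.
Base case (r = 1): A(1) = 2/21, and the closed form gives 2/21. They agree.
For the inductive step, assume it holds for an arbitrary i ≥ 1, so A(i) = 2i/(3(i + 6)).
Then A(i+1) = A(i) + (4/((i + 6)(i + 7))) = (2i/(3(i + 6))) + (4/((i + 6)(i + 7))).
Simplifying, A(i+1) = 2(i + 1)/(3(i + 7)) = 2(i+1)/(3((i+1) + 6)),
which is the closed form with r = i+1.
Hence, by induction on r, the claim holds for every r ≥ 1.

A(r) = 2r/(3(r + 6))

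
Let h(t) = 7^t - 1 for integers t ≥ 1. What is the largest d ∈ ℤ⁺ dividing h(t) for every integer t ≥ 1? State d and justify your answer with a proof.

d = 6

Computing the first values: h(1) = 6 and h(2) = 48; gcd(6, 48) = 6, so d ≤ 6.
We prove 6 | 7^t - 1 for all t ≥ 1 by induction on t.
For the base case t = 1: h(1) = 6 = 6·(1), so 6 | h(1).
Inductive step: suppose the statement holds for some j ≥ 1, i.e. 6 | h(j). Then
7^{j+1} − 1^{j+1} = 7·7^j − 1·1^j = 7·(7^j − 1^j) + (6)·1^j. The first term is divisible by 6 by the inductive hypothesis, and the second term (6)·1^j is divisible by 6 since 6 | 6. Hence 6 | h(j+1).
Hence, by induction on t, the claim holds for every t ≥ 1.
Therefore the largest such d is 6.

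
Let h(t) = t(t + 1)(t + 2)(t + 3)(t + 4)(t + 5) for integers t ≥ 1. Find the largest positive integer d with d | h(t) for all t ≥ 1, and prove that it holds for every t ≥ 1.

Computing the first values: h(1) = 720 and h(2) = 5040; gcd(720, 5040) = 720, so d ≤ 720.
We prove 720 | t(t + 1)(t + 2)(t + 3)(t + 4)(t + 5) for all t ≥ 1 by induction on t.
For the base case t = 1: h(1) = 720 = 720·(1), so 720 | h(1).
Inductive step: suppose the statement holds for some p ≥ 1, i.e. 720 | h(p). Then
h(p+1) − h(p) = (p+1)·(p+2)·(p+3)·(p+4)·(p+5)·(p+6) − p·(p+1)·(p+2)·(p+3)·(p+4)·(p+5) = (p+1)·(p+2)·(p+3)·(p+4)·(p+5)·[(p+6) − p] = 6·(p+1)·(p+2)·(p+3)·(p+4)·(p+5). The product of 5 consecutive integers is divisible by (5)! = 120, so h(p+1) − h(p) is divisible by 6·120 = 720. By the inductive hypothesis 720 | h(p), hence 720 | h(p+1).
This completes the induction.
Therefore the largest such d is 720.

d = 720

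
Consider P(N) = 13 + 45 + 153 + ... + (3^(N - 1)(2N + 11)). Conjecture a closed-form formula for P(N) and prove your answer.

We claim P(N) = 3^N(N + 5) - 5 for all N ≥ 1.
When N = 1: P(1) = 13, and the closed form gives 13. They agree.
Inductive step: assume the claim holds for N = i, so P(i) = 3^i(i + 5) - 5.
Then P(i+1) = P(i) + (3^i(2i + 13)) = (3^i(i + 5) - 5) + (3^i(2i + 13)).
Simplifying, P(i+1) = 3·3^i·i + 18·3^i - 5 = 3^(i+1)((i+1) + 5) - 5,
which is the closed form with N = i+1.
This completes the induction.

P(N) = 3^N(N + 5) - 5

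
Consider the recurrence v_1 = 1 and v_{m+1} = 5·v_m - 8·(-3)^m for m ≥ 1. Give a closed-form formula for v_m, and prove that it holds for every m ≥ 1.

v_m = (-3)^m + 4·5^(m - 1)

Computing the first terms: v_1 = 1, v_2 = 29, v_3 = 73. This suggests v_m = (-3)^m + 4·5^(m - 1).
Base case (m = 1): the formula gives 1 = 1 = v_1.
Inductive step: assume the claim holds for m = r, so v_r = (-3)^r + 4·5^(r - 1).
Then v_{r+1} = 5·v_r - 8·(-3)^r = 5·((-3)^r + 4·5^(r - 1)) - 8·(-3)^r = (-3)^(r + 1) + 4·5^r = (-3)^(r+1) + 4·5^((r+1) - 1),
which is the claimed formula at m = r+1.
By the principle of mathematical induction, the result holds for all m ≥ 1.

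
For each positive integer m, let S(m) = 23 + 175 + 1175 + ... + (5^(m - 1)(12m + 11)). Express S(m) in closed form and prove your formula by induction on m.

We claim S(m) = 5^m(3m + 2) - 2 for all m ≥ 1.
For the base case m = 1: S(1) = 23, and the closed form gives 23. They agree.
For the inductive step, assume it holds for an arbitrary j ≥ 1, so S(j) = 5^j(3j + 2) - 2.
Then S(j+1) = S(j) + (5^j(12j + 23)) = (5^j(3j + 2) - 2) + (5^j(12j + 23)).
Simplifying, S(j+1) = 15·5^j·j + 25·5^j - 2 = 5^(j+1)(3(j+1) + 2) - 2,
which is the closed form with m = j+1.
By the principle of mathematical induction, the result holds for all m ≥ 1.

S(m) = 5^m(3m + 2) - 2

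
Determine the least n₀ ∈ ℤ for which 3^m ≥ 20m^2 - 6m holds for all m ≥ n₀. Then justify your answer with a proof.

At m = 5: 243 < 470, so the inequality fails and n₀ ≥ 6. We prove 3^m ≥ 20m^2 - 6m for all m ≥ 6.
When m = 6: 3^m = 729 and 20m^2 - 6m = 684, so 729 ≥ 684.
Suppose the result is true for m = j, so 3^j ≥ 20j^2 - 6j.
Then 3^(j + 1) = 3·(3^j) ≥ 3·(20j^2 - 6j).
Also, for j ≥ 6 we have 3·(20j^2 - 6j) ≥ 20(j+1)^2 - 6(j+1), since 3·(20j^2 - 6j) − (20(j+1)^2 - 6(j+1)) = 40j^2 - 52j - 14, which is nonnegative for all j ≥ 6.
Combining, 3^(j + 1) ≥ 20(j+1)^2 - 6(j+1).
This completes the induction.
Hence the smallest such n₀ is 6.

n₀ = 6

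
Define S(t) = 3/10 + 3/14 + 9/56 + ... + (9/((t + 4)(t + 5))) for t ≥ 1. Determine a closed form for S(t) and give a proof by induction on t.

We claim S(t) = 9t/(5(t + 5)) for all t ≥ 1.
When t = 1: S(1) = 3/10, and the closed form gives 3/10. They agree.
For the inductive step, assume it holds for an arbitrary r ≥ 1, so S(r) = 9r/(5(r + 5)).
Then S(r+1) = S(r) + (9/((r + 5)(r + 6))) = (9r/(5(r + 5))) + (9/((r + 5)(r + 6))).
Simplifying, S(r+1) = 9(r + 1)/(5(r + 6)) = 9(r+1)/(5((r+1) + 5)),
which is the closed form with t = r+1.
By induction, the statement is established for all t ≥ 1.

S(t) = 9t/(5(t + 5))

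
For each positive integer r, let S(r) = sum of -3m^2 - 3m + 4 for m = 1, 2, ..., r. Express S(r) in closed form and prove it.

We claim S(r) = -r(r^2 + 3r - 2) for all r ≥ 1.
Base step (r = 1): S(1) = -2, and the closed form gives -2. They agree.
Inductive step: suppose the statement holds for some m ≥ 1, so S(m) = m(-m^2 - 3m + 2).
Then S(m+1) = S(m) + (-3m - 3(m + 1)^2 + 1) = (m(-m^2 - 3m + 2)) + (-3m - 3(m + 1)^2 + 1).
Simplifying, S(m+1) = -(m + 1)(m^2 + 5m + 2) = -(m+1)((m+1)^2 + 3(m+1) - 2),
which is the closed form with r = m+1.
This completes the induction.

S(r) = -r(r^2 + 3r - 2)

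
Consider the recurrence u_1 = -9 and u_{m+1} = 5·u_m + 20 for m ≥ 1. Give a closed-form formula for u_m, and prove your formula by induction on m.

u_m = -4·5^(m - 1) - 5

Computing the first terms: u_1 = -9, u_2 = -25, u_3 = -105. This suggests u_m = -4·5^(m - 1) - 5.
Base step (m = 1): the formula gives -9 = -9 = u_1.
Suppose the result is true for m = j, so u_j = -4·5^(j - 1) - 5.
Then u_{j+1} = 5·u_j + 20 = 5·(-4·5^(j - 1) - 5) + 20 = -4·5^j - 5 = -4·5^((j+1) - 1) - 5,
which is the claimed formula at m = j+1.
Hence, by induction on m, the claim holds for every m ≥ 1.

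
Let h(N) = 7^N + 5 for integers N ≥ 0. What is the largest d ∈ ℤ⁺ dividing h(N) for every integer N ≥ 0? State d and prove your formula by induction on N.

d = 6

Computing the first values: h(0) = 6 and h(1) = 12; gcd(6, 12) = 6, so d ≤ 6.
We prove 6 | 7^N + 5 for all N ≥ 0 by induction on N.
Base step (N = 0): h(0) = 6 = 6·(1), so 6 | h(0).
Suppose the result is true for N = r, i.e. 6 | h(r). Then
h(r+1) = 7^(r+1) + 5 = 7·(7^r + 5) - 30 = 7·h(r) - 30. The first term is divisible by 6 by the inductive hypothesis, and -30 is divisible by 6. Hence 6 | h(r+1).
By the principle of mathematical induction, the result holds for all N ≥ 0.
Therefore the largest such d is 6.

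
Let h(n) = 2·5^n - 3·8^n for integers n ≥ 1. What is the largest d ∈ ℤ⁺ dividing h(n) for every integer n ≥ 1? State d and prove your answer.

d = 2

Computing the first values: h(1) = -14 and h(2) = -142; gcd(-14, -142) = 2, so d ≤ 2.
We prove 2 | 2·5^n - 3·8^n for all n ≥ 1 by induction on n.
For the base case n = 1: h(1) = -14 = 2·(-7), so 2 | h(1).
For the inductive step, assume it holds for an arbitrary k ≥ 1, i.e. 2 | h(k). Then
h(k+1) − 8·h(k) = (2·5^(k+1) - 3·8^(k+1)) − 8·(2·5^k - 3·8^k) = (2)·5^k·(5 − 8) = (-6)·5^k. Since 2 | h(k) by the inductive hypothesis, 2 | 8·h(k); and 2 | -6 since -6 = 2·-3. Therefore 2 | h(k+1).
By the principle of mathematical induction, the result holds for all n ≥ 1.
Therefore the largest such d is 2.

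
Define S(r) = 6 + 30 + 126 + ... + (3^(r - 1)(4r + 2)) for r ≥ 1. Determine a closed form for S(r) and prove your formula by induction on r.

S(r) = 2·3^r·r

We claim S(r) = 2·3^r·r for all r ≥ 1.
For the base case r = 1: S(1) = 6, and the closed form gives 6. They agree.
For the inductive step, assume it holds for an arbitrary j ≥ 1, so S(j) = 2·3^j·j.
Then S(j+1) = S(j) + (3^j(4j + 6)) = (2·3^j·j) + (3^j(4j + 6)).
Simplifying, S(j+1) = 6·3^j(j + 1) = 2·3^(j+1)·(j+1),
which is the closed form with r = j+1.
Hence, by induction on r, the claim holds for every r ≥ 1.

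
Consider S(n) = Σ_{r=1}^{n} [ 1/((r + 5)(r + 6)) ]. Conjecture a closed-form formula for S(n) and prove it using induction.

We claim S(n) = n/(6(n + 6)) for all n ≥ 1.
When n = 1: S(1) = 1/42, and the closed form gives 1/42. They agree.
Inductive step: assume the claim holds for n = r, so S(r) = r/(6(r + 6)).
Then S(r+1) = S(r) + (1/((r + 6)(r + 7))) = (r/(6(r + 6))) + (1/((r + 6)(r + 7))).
Simplifying, S(r+1) = (r + 1)/(6(r + 7)) = (r+1)/(6((r+1) + 6)),
which is the closed form with n = r+1.
By the principle of mathematical induction, the result holds for all n ≥ 1.

S(n) = n/(6(n + 6))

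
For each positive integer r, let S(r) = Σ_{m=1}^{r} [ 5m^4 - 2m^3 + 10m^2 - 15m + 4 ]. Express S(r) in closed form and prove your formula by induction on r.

S(r) = r(r^4 + 2r^3 + 4r^2 - 3r - 2)

We claim S(r) = r(r^4 + 2r^3 + 4r^2 - 3r - 2) for all r ≥ 1.
Base step (r = 1): S(1) = 2, and the closed form gives 2. They agree.
Inductive step: suppose the statement holds for some m ≥ 1, so S(m) = m(m^4 + 2m^3 + 4m^2 - 3m - 2).
Then S(m+1) = S(m) + (5m^4 + 18m^3 + 34m^2 + 19m + 2) = (m(m^4 + 2m^3 + 4m^2 - 3m - 2)) + (5m^4 + 18m^3 + 34m^2 + 19m + 2).
Simplifying, S(m+1) = (m + 1)(m^4 + 6m^3 + 16m^2 + 15m + 2) = (m+1)((m+1)^4 + 2(m+1)^3 + 4(m+1)^2 - 3(m+1) - 2),
which is the closed form with r = m+1.
This completes the induction.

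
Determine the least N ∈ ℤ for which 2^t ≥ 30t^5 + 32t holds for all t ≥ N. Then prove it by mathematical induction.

N = 30

At t = 29: 536870912 < 615335398, so the inequality fails and N ≥ 30. We prove 2^t ≥ 30t^5 + 32t for all t ≥ 30.
Base case (t = 30): 2^t = 1073741824 and 30t^5 + 32t = 729000960, so 1073741824 ≥ 729000960.
Suppose the result is true for t = i, so 2^i ≥ 30i^5 + 32i.
Then 2^(i + 1) = 2·(2^i) ≥ 2·(30i^5 + 32i).
Also, for i ≥ 30 we have 2·(30i^5 + 32i) ≥ 30(i+1)^5 + 32(i+1), since 2·(30i^5 + 32i) − (30(i+1)^5 + 32(i+1)) = 30i^5 - 150i^4 - 300i^3 - 300i^2 - 118i - 62, which is nonnegative for all i ≥ 30.
Combining, 2^(i + 1) ≥ 30(i+1)^5 + 32(i+1).
By induction, the statement is established for all t ≥ 30.
Hence the smallest such N is 30.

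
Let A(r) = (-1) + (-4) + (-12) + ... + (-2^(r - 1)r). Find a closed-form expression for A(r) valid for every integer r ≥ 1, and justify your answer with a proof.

We claim A(r) = 2^r(-r + 1) - 1 for all r ≥ 1.
When r = 1: A(1) = -1, and the closed form gives -1. They agree.
For the inductive step, assume it holds for an arbitrary m ≥ 1, so A(m) = 2^m(-m + 1) - 1.
Then A(m+1) = A(m) + (2^m(-m - 1)) = (2^m(-m + 1) - 1) + (2^m(-m - 1)).
Simplifying, A(m+1) = -2·2^m·m - 1 = 2^(m+1)(-(m+1) + 1) - 1,
which is the closed form with r = m+1.
By induction, the statement is established for all r ≥ 1.

A(r) = 2^r(-r + 1) - 1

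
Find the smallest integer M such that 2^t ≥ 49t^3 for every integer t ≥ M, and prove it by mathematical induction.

M = 19

At t = 18: 262144 < 285768, so the inequality fails and M ≥ 19. We prove 2^t ≥ 49t^3 for all t ≥ 19.
Base step (t = 19): 2^t = 524288 and 49t^3 = 336091, so 524288 ≥ 336091.
Inductive step: assume the claim holds for t = i, so 2^i ≥ 49i^3.
Then 2^(i + 1) = 2·(2^i) ≥ 2·(49i^3).
Also, for i ≥ 19 we have 2·(49i^3) ≥ 49(i+1)^3, since 2 ≥ (1 + 1/i)^3 for all i ≥ 19.
Combining, 2^(i + 1) ≥ 49(i+1)^3.
This completes the induction.
Hence the smallest such M is 19.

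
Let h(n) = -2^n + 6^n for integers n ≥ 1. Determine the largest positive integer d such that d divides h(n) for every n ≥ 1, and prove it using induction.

Computing the first values: h(1) = 4 and h(2) = 32; gcd(4, 32) = 4, so d ≤ 4.
We prove 4 | -2^n + 6^n for all n ≥ 1 by induction on n.
When n = 1: h(1) = 4 = 4·(1), so 4 | h(1).
For the inductive step, assume it holds for an arbitrary j ≥ 1, i.e. 4 | h(j). Then
6^{j+1} − 2^{j+1} = 6·6^j − 2·2^j = 6·(6^j − 2^j) + (4)·2^j. The first term is divisible by 4 by the inductive hypothesis, and the second term (4)·2^j is divisible by 4 since 4 | 4. Hence 4 | h(j+1).
By induction, the statement is established for all n ≥ 1.
Therefore the largest such d is 4.

d = 4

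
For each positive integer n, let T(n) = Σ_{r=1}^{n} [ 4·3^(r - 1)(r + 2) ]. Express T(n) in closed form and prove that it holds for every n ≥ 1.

We claim T(n) = 3^n(2n + 3) - 3 for all n ≥ 1.
When n = 1: T(1) = 12, and the closed form gives 12. They agree.
Inductive step: assume the claim holds for n = r, so T(r) = 3^r(2r + 3) - 3.
Then T(r+1) = T(r) + (4·3^r(r + 3)) = (3^r(2r + 3) - 3) + (4·3^r(r + 3)).
Simplifying, T(r+1) = 6·3^r·r + 15·3^r - 3 = 3^(r+1)(2(r+1) + 3) - 3,
which is the closed form with n = r+1.
This completes the induction.

T(n) = 3^n(2n + 3) - 3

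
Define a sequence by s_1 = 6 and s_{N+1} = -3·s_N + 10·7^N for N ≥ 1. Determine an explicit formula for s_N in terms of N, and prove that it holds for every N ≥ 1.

Computing the first terms: s_1 = 6, s_2 = 52, s_3 = 334. This suggests s_N = -(-3)^(N - 1) + 7^N.
For the base case N = 1: the formula gives 6 = 6 = s_1.
For the inductive step, assume it holds for an arbitrary m ≥ 1, so s_m = -(-3)^(m - 1) + 7^m.
Then s_{m+1} = -3·s_m + 10·7^m = -3·(-(-3)^(m - 1) + 7^m) + 10·7^m = -(-3)^m + 7^(m + 1) = -(-3)^((m+1) - 1) + 7^(m+1),
which is the claimed formula at N = m+1.
This completes the induction.

s_N = -(-3)^(N - 1) + 7^N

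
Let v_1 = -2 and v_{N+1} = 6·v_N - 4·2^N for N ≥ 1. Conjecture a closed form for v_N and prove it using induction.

Computing the first terms: v_1 = -2, v_2 = -20, v_3 = -136. This suggests v_N = 2^N - 4·6^(N - 1).
Base step (N = 1): the formula gives -2 = -2 = v_1.
Inductive step: suppose the statement holds for some i ≥ 1, so v_i = 2^i - 4·6^(i - 1).
Then v_{i+1} = 6·v_i - 4·2^i = 6·(2^i - 4·6^(i - 1)) - 4·2^i = 2^(i + 1) - 4·6^i = 2^(i+1) - 4·6^((i+1) - 1),
which is the claimed formula at N = i+1.
By induction, the statement is established for all N ≥ 1.

v_N = 2^N - 4·6^(N - 1)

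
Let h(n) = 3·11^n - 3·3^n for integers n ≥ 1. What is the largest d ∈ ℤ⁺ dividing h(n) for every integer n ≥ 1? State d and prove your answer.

Computing the first values: h(1) = 24 and h(2) = 336; gcd(24, 336) = 24, so d ≤ 24.
We prove 24 | 3·11^n - 3·3^n for all n ≥ 1 by induction on n.
Base step (n = 1): h(1) = 24 = 24·(1), so 24 | h(1).
Suppose the result is true for n = k, i.e. 24 | h(k). Then
h(k+1) − 11·h(k) = (3·11^(k+1) - 3·3^(k+1)) − 11·(3·11^k - 3·3^k) = (-3)·3^k·(3 − 11) = (24)·3^k. Since 24 | h(k) by the inductive hypothesis, 24 | 11·h(k); and 24 | 24 since 24 = 24·1. Therefore 24 | h(k+1).
By induction, the statement is established for all n ≥ 1.
Therefore the largest such d is 24.

d = 24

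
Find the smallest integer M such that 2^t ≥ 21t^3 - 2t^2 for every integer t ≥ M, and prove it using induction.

M = 17

At t = 16: 65536 < 85504, so the inequality fails and M ≥ 17. We prove 2^t ≥ 21t^3 - 2t^2 for all t ≥ 17.
Base case (t = 17): 2^t = 131072 and 21t^3 - 2t^2 = 102595, so 131072 ≥ 102595.
Inductive step: assume the claim holds for t = i, so 2^i ≥ 21i^3 - 2i^2.
Then 2^(i + 1) = 2·(2^i) ≥ 2·(21i^3 - 2i^2).
Also, for i ≥ 17 we have 2·(21i^3 - 2i^2) ≥ 21(i+1)^3 - 2(i+1)^2, since 2·(21i^3 - 2i^2) − (21(i+1)^3 - 2(i+1)^2) = 21i^3 - 65i^2 - 59i - 19, which is nonnegative for all i ≥ 17.
Combining, 2^(i + 1) ≥ 21(i+1)^3 - 2(i+1)^2.
By induction, the statement is established for all t ≥ 17.
Hence the smallest such M is 17.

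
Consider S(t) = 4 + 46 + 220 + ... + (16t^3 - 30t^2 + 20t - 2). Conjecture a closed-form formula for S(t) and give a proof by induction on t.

S(t) = t(4t^3 - 2t^2 - t + 3)

We claim S(t) = t(4t^3 - 2t^2 - t + 3) for all t ≥ 1.
Base case (t = 1): S(1) = 4, and the closed form gives 4. They agree.
Inductive step: suppose the statement holds for some r ≥ 1, so S(r) = r(4r^3 - 2r^2 - r + 3).
Then S(r+1) = S(r) + (16r^3 + 18r^2 + 8r + 4) = (r(4r^3 - 2r^2 - r + 3)) + (16r^3 + 18r^2 + 8r + 4).
Simplifying, S(r+1) = (r + 1)(4r^3 + 10r^2 + 7r + 4) = (r+1)(4(r+1)^3 - 2(r+1)^2 - (r+1) + 3),
which is the closed form with t = r+1.
By induction, the statement is established for all t ≥ 1.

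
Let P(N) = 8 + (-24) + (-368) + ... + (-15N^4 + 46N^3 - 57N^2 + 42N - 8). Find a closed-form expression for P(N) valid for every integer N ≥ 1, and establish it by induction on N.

We claim P(N) = -N(3N^4 - 4N^3 + N^2 - 4N - 4) for all N ≥ 1.
When N = 1: P(1) = 8, and the closed form gives 8. They agree.
Suppose the result is true for N = r, so P(r) = r(-3r^4 + 4r^3 - r^2 + 4r + 4).
Then P(r+1) = P(r) + (-15r^4 - 14r^3 - 9r^2 + 6r + 8) = (r(-3r^4 + 4r^3 - r^2 + 4r + 4)) + (-15r^4 - 14r^3 - 9r^2 + 6r + 8).
Simplifying, P(r+1) = -(r + 1)(3r^4 + 8r^3 + 7r^2 - 2r - 8) = -(r+1)(3(r+1)^4 - 4(r+1)^3 + (r+1)^2 - 4(r+1) - 4),
which is the closed form with N = r+1.
By the principle of mathematical induction, the result holds for all N ≥ 1.

P(N) = -N(3N^4 - 4N^3 + N^2 - 4N - 4)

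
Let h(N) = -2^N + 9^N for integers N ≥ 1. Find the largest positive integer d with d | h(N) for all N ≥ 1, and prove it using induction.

d = 7

Computing the first values: h(1) = 7 and h(2) = 77; gcd(7, 77) = 7, so d ≤ 7.
We prove 7 | -2^N + 9^N for all N ≥ 1 by induction on N.
Base case (N = 1): h(1) = 7 = 7·(1), so 7 | h(1).
Inductive step: suppose the statement holds for some k ≥ 1, i.e. 7 | h(k). Then
9^{k+1} − 2^{k+1} = 9·9^k − 2·2^k = 9·(9^k − 2^k) + (7)·2^k. The first term is divisible by 7 by the inductive hypothesis, and the second term (7)·2^k is divisible by 7 since 7 | 7. Hence 7 | h(k+1).
Hence, by induction on N, the claim holds for every N ≥ 1.
Therefore the largest such d is 7.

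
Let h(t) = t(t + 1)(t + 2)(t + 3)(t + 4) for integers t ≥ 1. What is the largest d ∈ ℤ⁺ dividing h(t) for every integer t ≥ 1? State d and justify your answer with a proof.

d = 120

Computing the first values: h(1) = 120 and h(2) = 720; gcd(120, 720) = 120, so d ≤ 120.
We prove 120 | t(t + 1)(t + 2)(t + 3)(t + 4) for all t ≥ 1 by induction on t.
Base case (t = 1): h(1) = 120 = 120·(1), so 120 | h(1).
Suppose the result is true for t = m, i.e. 120 | h(m). Then
h(m+1) − h(m) = (m+1)·(m+2)·(m+3)·(m+4)·(m+5) − m·(m+1)·(m+2)·(m+3)·(m+4) = (m+1)·(m+2)·(m+3)·(m+4)·[(m+5) − m] = 5·(m+1)·(m+2)·(m+3)·(m+4). The product of 4 consecutive integers is divisible by (4)! = 24, so h(m+1) − h(m) is divisible by 5·24 = 120. By the inductive hypothesis 120 | h(m), hence 120 | h(m+1).
By the principle of mathematical induction, the result holds for all t ≥ 1.
Therefore the largest such d is 120.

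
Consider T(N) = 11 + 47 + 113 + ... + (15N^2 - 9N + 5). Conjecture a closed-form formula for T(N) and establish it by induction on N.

We claim T(N) = N(5N^2 + 3N + 3) for all N ≥ 1.
Base step (N = 1): T(1) = 11, and the closed form gives 11. They agree.
For the inductive step, assume it holds for an arbitrary p ≥ 1, so T(p) = p(5p^2 + 3p + 3).
Then T(p+1) = T(p) + (15p^2 + 21p + 11) = (p(5p^2 + 3p + 3)) + (15p^2 + 21p + 11).
Simplifying, T(p+1) = (p + 1)(5p^2 + 13p + 11) = (p+1)(5(p+1)^2 + 3(p+1) + 3),
which is the closed form with N = p+1.
By induction, the statement is established for all N ≥ 1.

T(N) = N(5N^2 + 3N + 3)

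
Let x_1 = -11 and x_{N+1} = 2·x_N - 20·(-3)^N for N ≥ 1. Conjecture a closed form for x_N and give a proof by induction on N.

x_N = 4(-3)^N + 2^(N - 1)

Computing the first terms: x_1 = -11, x_2 = 38, x_3 = -104. This suggests x_N = 4(-3)^N + 2^(N - 1).
When N = 1: the formula gives -11 = -11 = x_1.
Inductive step: assume the claim holds for N = i, so x_i = 4(-3)^i + 2^(i - 1).
Then x_{i+1} = 2·x_i - 20·(-3)^i = 2·(4(-3)^i + 2^(i - 1)) - 20·(-3)^i = 4(-3)^(i + 1) + 2^i = 4(-3)^(i+1) + 2^((i+1) - 1),
which is the claimed formula at N = i+1.
Hence, by induction on N, the claim holds for every N ≥ 1.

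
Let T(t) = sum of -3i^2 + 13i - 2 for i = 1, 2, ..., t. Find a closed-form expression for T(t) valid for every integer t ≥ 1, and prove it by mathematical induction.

T(t) = -t(t^2 - 5t - 4)

We claim T(t) = -t(t^2 - 5t - 4) for all t ≥ 1.
Base step (t = 1): T(1) = 8, and the closed form gives 8. They agree.
Inductive step: assume the claim holds for t = i, so T(i) = i(-i^2 + 5i + 4).
Then T(i+1) = T(i) + (-3i^2 + 7i + 8) = (i(-i^2 + 5i + 4)) + (-3i^2 + 7i + 8).
Simplifying, T(i+1) = -(i + 1)(i^2 - 3i - 8) = -(i+1)((i+1)^2 - 5(i+1) - 4),
which is the closed form with t = i+1.
Hence, by induction on t, the claim holds for every t ≥ 1.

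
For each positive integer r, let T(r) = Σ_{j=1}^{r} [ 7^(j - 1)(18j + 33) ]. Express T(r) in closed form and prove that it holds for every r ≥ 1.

We claim T(r) = 7^r(3r + 5) - 5 for all r ≥ 1.
Base step (r = 1): T(1) = 51, and the closed form gives 51. They agree.
Suppose the result is true for r = j, so T(j) = 7^j(3j + 5) - 5.
Then T(j+1) = T(j) + (7^j(18j + 51)) = (7^j(3j + 5) - 5) + (7^j(18j + 51)).
Simplifying, T(j+1) = 21·7^j·j + 56·7^j - 5 = 7^(j+1)(3(j+1) + 5) - 5,
which is the closed form with r = j+1.
Hence, by induction on r, the claim holds for every r ≥ 1.

T(r) = 7^r(3r + 5) - 5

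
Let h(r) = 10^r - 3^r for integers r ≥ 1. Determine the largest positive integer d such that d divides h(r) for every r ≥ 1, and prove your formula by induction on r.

d = 7

Computing the first values: h(1) = 7 and h(2) = 91; gcd(7, 91) = 7, so d ≤ 7.
We prove 7 | 10^r - 3^r for all r ≥ 1 by induction on r.
Base step (r = 1): h(1) = 7 = 7·(1), so 7 | h(1).
Inductive step: assume the claim holds for r = i, i.e. 7 | h(i). Then
10^{i+1} − 3^{i+1} = 10·10^i − 3·3^i = 10·(10^i − 3^i) + (7)·3^i. The first term is divisible by 7 by the inductive hypothesis, and the second term (7)·3^i is divisible by 7 since 7 | 7. Hence 7 | h(i+1).
This completes the induction.
Therefore the largest such d is 7.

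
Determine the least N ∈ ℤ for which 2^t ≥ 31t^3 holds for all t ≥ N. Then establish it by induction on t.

At t = 17: 131072 < 152303, so the inequality fails and N ≥ 18. We prove 2^t ≥ 31t^3 for all t ≥ 18.
When t = 18: 2^t = 262144 and 31t^3 = 180792, so 262144 ≥ 180792.
Inductive step: suppose the statement holds for some p ≥ 18, so 2^p ≥ 31p^3.
Then 2^(p + 1) = 2·(2^p) ≥ 2·(31p^3).
Also, for p ≥ 18 we have 2·(31p^3) ≥ 31(p+1)^3, since 2 ≥ (1 + 1/p)^3 for all p ≥ 18.
Combining, 2^(p + 1) ≥ 31(p+1)^3.
Hence, by induction on t, the claim holds for every t ≥ 18.
Hence the smallest such N is 18.

N = 18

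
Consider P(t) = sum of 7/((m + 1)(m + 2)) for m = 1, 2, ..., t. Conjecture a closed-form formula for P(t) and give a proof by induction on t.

P(t) = 7t/(2(t + 2))

We claim P(t) = 7t/(2(t + 2)) for all t ≥ 1.
For the base case t = 1: P(1) = 7/6, and the closed form gives 7/6. They agree.
Inductive step: suppose the statement holds for some m ≥ 1, so P(m) = 7m/(2(m + 2)).
Then P(m+1) = P(m) + (7/((m + 2)(m + 3))) = (7m/(2(m + 2))) + (7/((m + 2)(m + 3))).
Simplifying, P(m+1) = 7(m + 1)/(2(m + 3)) = 7(m+1)/(2((m+1) + 2)),
which is the closed form with t = m+1.
Hence, by induction on t, the claim holds for every t ≥ 1.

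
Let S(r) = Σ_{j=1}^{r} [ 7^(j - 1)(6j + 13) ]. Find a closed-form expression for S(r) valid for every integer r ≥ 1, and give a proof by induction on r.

We claim S(r) = 7^r(r + 2) - 2 for all r ≥ 1.
Base step (r = 1): S(1) = 19, and the closed form gives 19. They agree.
Inductive step: assume the claim holds for r = j, so S(j) = 7^j(j + 2) - 2.
Then S(j+1) = S(j) + (7^j(6j + 19)) = (7^j(j + 2) - 2) + (7^j(6j + 19)).
Simplifying, S(j+1) = 7·7^j·j + 21·7^j - 2 = 7^(j+1)((j+1) + 2) - 2,
which is the closed form with r = j+1.
This completes the induction.

S(r) = 7^r(r + 2) - 2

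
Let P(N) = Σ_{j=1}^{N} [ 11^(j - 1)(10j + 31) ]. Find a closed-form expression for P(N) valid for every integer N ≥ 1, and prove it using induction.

P(N) = 11^N(N + 3) - 3

We claim P(N) = 11^N(N + 3) - 3 for all N ≥ 1.
For the base case N = 1: P(1) = 41, and the closed form gives 41. They agree.
Inductive step: assume the claim holds for N = j, so P(j) = 11^j(j + 3) - 3.
Then P(j+1) = P(j) + (11^j(10j + 41)) = (11^j(j + 3) - 3) + (11^j(10j + 41)).
Simplifying, P(j+1) = 11·11^j·j + 44·11^j - 3 = 11^(j+1)((j+1) + 3) - 3,
which is the closed form with N = j+1.
This completes the induction.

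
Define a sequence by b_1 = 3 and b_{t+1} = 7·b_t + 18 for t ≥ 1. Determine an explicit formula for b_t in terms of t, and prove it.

b_t = 6·7^(t - 1) - 3

Computing the first terms: b_1 = 3, b_2 = 39, b_3 = 291. This suggests b_t = 6·7^(t - 1) - 3.
Base step (t = 1): the formula gives 3 = 3 = b_1.
Inductive step: assume the claim holds for t = i, so b_i = 6·7^(i - 1) - 3.
Then b_{i+1} = 7·b_i + 18 = 7·(6·7^(i - 1) - 3) + 18 = 6·7^i - 3 = 6·7^((i+1) - 1) - 3,
which is the claimed formula at t = i+1.
This completes the induction.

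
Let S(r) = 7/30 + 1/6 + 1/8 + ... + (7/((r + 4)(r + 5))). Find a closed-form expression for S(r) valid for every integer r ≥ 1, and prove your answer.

We claim S(r) = 7r/(5(r + 5)) for all r ≥ 1.
When r = 1: S(1) = 7/30, and the closed form gives 7/30. They agree.
Suppose the result is true for r = m, so S(m) = 7m/(5(m + 5)).
Then S(m+1) = S(m) + (7/((m + 5)(m + 6))) = (7m/(5(m + 5))) + (7/((m + 5)(m + 6))).
Simplifying, S(m+1) = 7(m + 1)/(5(m + 6)) = 7(m+1)/(5((m+1) + 5)),
which is the closed form with r = m+1.
Hence, by induction on r, the claim holds for every r ≥ 1.

S(r) = 7r/(5(r + 5))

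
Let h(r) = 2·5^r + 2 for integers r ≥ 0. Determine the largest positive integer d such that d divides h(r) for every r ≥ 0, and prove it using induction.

Computing the first values: h(0) = 4 and h(1) = 12; gcd(4, 12) = 4, so d ≤ 4.
We prove 4 | 2·5^r + 2 for all r ≥ 0 by induction on r.
Base case (r = 0): h(0) = 4 = 4·(1), so 4 | h(0).
Inductive step: assume the claim holds for r = k, i.e. 4 | h(k). Then
h(k+1) = 2·5^(k+1) + 2 = 5·(2·5^k + 2) - 8 = 5·h(k) - 8. The first term is divisible by 4 by the inductive hypothesis, and -8 is divisible by 4. Hence 4 | h(k+1).
By induction, the statement is established for all r ≥ 0.
Therefore the largest such d is 4.

d = 4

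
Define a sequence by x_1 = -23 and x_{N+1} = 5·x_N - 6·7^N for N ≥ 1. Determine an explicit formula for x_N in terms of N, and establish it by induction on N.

Computing the first terms: x_1 = -23, x_2 = -157, x_3 = -1079. This suggests x_N = -2·5^(N - 1) - 3·7^N.
Base case (N = 1): the formula gives -23 = -23 = x_1.
Inductive step: suppose the statement holds for some i ≥ 1, so x_i = -2·5^(i - 1) - 3·7^i.
Then x_{i+1} = 5·x_i - 6·7^i = 5·(-2·5^(i - 1) - 3·7^i) - 6·7^i = -2·5^i - 3·7^(i + 1) = -2·5^((i+1) - 1) - 3·7^(i+1),
which is the claimed formula at N = i+1.
This completes the induction.

x_N = -2·5^(N - 1) - 3·7^N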